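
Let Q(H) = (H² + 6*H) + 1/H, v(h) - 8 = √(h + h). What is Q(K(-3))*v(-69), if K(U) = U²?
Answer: 9728/9 + 1216*I*√138/9 ≈ 1080.9 + 1587.2*I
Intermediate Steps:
v(h) = 8 + √2*√h (v(h) = 8 + √(h + h) = 8 + √(2*h) = 8 + √2*√h)
Q(H) = 1/H + H² + 6*H
Q(K(-3))*v(-69) = ((1 + ((-3)²)²*(6 + (-3)²))/((-3)²))*(8 + √2*√(-69)) = ((1 + 9²*(6 + 9))/9)*(8 + √2*(I*√69)) = ((1 + 81*15)/9)*(8 + I*√138) = ((1 + 1215)/9)*(8 + I*√138) = ((⅑)*1216)*(8 + I*√138) = 1216*(8 + I*√138)/9 = 9728/9 + 1216*I*√138/9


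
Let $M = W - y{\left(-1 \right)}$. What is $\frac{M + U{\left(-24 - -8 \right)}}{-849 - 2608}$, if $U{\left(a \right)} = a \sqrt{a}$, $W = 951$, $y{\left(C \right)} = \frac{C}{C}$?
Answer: $- \frac{950}{3457} + \frac{64 i}{3457} \approx -0.2748 + 0.018513 i$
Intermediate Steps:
$y{\left(C \right)} = 1$
$M = 950$ ($M = 951 - 1 = 950$)
$U{\left(a \right)} = a^{\frac{3}{2}}$
$\frac{M + U{\left(-24 - -8 \right)}}{-849 - 2608} = \frac{950 + \left(-24 - -8\right)^{\frac{3}{2}}}{-849 - 2608} = \frac{950 + \left(-24 + 8\right)^{\frac{3}{2}}}{-3457} = \left(950 + \left(-16\right)^{\frac{3}{2}}\right) \left(- \frac{1}{3457}\right) = \left(950 - 64 i\right) \left(- \frac{1}{3457}\right) = - \frac{950}{3457} + \frac{64 i}{3457}$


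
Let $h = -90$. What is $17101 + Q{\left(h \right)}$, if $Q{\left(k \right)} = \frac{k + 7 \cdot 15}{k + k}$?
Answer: $\frac{205211}{12} \approx 17101.0$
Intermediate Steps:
$Q{\left(k \right)} = \frac{105 + k}{2 k}$ ($Q{\left(k \right)} = \frac{k + 105}{2 k} = \left(105 + k\right) \frac{1}{2 k} = \frac{105 + k}{2 k}$)
$17101 + Q{\left(h \right)} = 17101 + \frac{105 - 90}{2 \left(-90\right)} = 17101 + \frac{1}{2} \left(- \frac{1}{90}\right) 15 = 17101 - \frac{1}{12} = \frac{205211}{12}$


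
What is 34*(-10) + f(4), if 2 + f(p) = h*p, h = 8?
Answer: -310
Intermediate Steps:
f(p) = -2 + 8*p
34*(-10) + f(4) = 34*(-10) + (-2 + 8*4) = -340 + (-2 + 32) = -340 + 30 = -310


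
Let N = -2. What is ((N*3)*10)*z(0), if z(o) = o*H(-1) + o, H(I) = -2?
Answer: 0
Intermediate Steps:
z(o) = -o (z(o) = o*(-2) + o = -2*o + o = -o)
((N*3)*10)*z(0) = (-2*3*10)*(-1*0) = -6*10*0 = -60*0 = 0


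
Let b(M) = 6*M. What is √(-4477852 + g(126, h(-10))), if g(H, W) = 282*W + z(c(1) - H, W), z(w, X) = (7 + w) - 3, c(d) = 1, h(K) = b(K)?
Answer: 13*I*√26597 ≈ 2120.1*I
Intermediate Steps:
h(K) = 6*K
z(w, X) = 4 + w
g(H, W) = 5 - H + 282*W (g(H, W) = 282*W + (4 + (1 - H)) = 282*W + (5 - H) = 5 - H + 282*W)
√(-4477852 + g(126, h(-10))) = √(-4477852 + (5 - 1*126 + 282*(6*(-10)))) = √(-4477852 + (5 - 126 + 282*(-60))) = √(-4477852 + (5 - 126 - 16920)) = √(-4477852 - 17041) = √(-4494893) = 13*I*√26597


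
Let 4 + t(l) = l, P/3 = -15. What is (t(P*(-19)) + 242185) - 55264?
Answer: 187772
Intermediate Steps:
P = -45 (P = 3*(-15) = -45)
t(l) = -4 + l
(t(P*(-19)) + 242185) - 55264 = ((-4 - 45*(-19)) + 242185) - 55264 = ((-4 + 855) + 242185) - 55264 = (851 + 242185) - 55264 = 243036 - 55264 = 187772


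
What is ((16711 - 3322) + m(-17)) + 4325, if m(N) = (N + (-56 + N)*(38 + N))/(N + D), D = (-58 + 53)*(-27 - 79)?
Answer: 9085732/513 ≈ 17711.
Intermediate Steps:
D = 530 (D = -5*(-106) = 530)
m(N) = (N + (-56 + N)*(38 + N))/(530 + N) (m(N) = (N + (-56 + N)*(38 + N))/(N + 530) = (N + (-56 + N)*(38 + N))/(530 + N))
((16711 - 3322) + m(-17)) + 4325 = ((16711 - 3322) + (-2128 + (-17)² - 17*(-17))/(530 - 17)) + 4325 = (13389 + (-2128 + 289 + 289)/513) + 4325 = (13389 + (1/513)*(-1550)) + 4325 = (13389 - 1550/513) + 4325 = 6867007/513 + 4325 = 9085732/513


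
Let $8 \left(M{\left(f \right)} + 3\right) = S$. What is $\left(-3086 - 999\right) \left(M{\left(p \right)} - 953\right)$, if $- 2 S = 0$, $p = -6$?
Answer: $3905260$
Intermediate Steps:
$S = 0$ ($S = \left(- \frac{1}{2}\right) 0 = 0$)
$M{\left(f \right)} = -3$ ($M{\left(f \right)} = -3 + \frac{1}{8} \cdot 0 = -3 + 0 = -3$)
$\left(-3086 - 999\right) \left(M{\left(p \right)} - 953\right) = \left(-3086 - 999\right) \left(-3 - 953\right) = \left(-3086 - 999\right) \left(-956\right) = \left(-4085\right) \left(-956\right) = 3905260$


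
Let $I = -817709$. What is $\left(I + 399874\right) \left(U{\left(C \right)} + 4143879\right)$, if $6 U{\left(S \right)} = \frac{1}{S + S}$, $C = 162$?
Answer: $- \frac{3365953734157795}{1944} \approx -1.7315 \cdot 10^{12}$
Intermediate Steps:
$U{\left(S \right)} = \frac{1}{12 S}$ ($U{\left(S \right)} = \frac{1}{6 \left(S + S\right)} = \frac{1}{6 \cdot 2 S} = \frac{\frac{1}{2} \frac{1}{S}}{6} = \frac{1}{12 S}$)
$\left(I + 399874\right) \left(U{\left(C \right)} + 4143879\right) = \left(-817709 + 399874\right) \left(\frac{1}{12 \cdot 162} + 4143879\right) = - 417835 \left(\frac{1}{12} \cdot \frac{1}{162} + 4143879\right) = - 417835 \left(\frac{1}{1944} + 4143879\right) = \left(-417835\right) \frac{8055700777}{1944} = - \frac{3365953734157795}{1944}$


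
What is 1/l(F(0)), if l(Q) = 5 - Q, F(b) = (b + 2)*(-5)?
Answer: 1/15 ≈ 0.066667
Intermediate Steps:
F(b) = -10 - 5*b (F(b) = (2 + b)*(-5) = -10 - 5*b)
1/l(F(0)) = 1/(5 - (-10 - 5*0)) = 1/(5 - (-10 + 0)) = 1/(5 - 1*(-10)) = 1/(5 + 10) = 1/15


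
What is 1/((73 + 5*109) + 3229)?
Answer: 1/3847 ≈ 0.00025994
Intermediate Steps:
1/((73 + 5*109) + 3229) = 1/((73 + 545) + 3229) = 1/(618 + 3229) = 1/3847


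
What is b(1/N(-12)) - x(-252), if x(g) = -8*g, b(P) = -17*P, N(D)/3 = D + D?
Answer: -145135/72 ≈ -2015.8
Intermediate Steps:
N(D) = 6*D (N(D) = 3*(D + D) = 3*(2*D) = 6*D)
b(1/N(-12)) - x(-252) = -17/(6*(-12)) - (-8)*(-252) = -17/(-72) - 1*2016 = -17*(-1/72) - 2016 = 17/72 - 2016 = -145135/72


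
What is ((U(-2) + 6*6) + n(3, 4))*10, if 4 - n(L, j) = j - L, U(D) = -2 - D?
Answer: 390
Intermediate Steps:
n(L, j) = 4 + L - j (n(L, j) = 4 - (j - L) = 4 + (L - j) = 4 + L - j)
((U(-2) + 6*6) + n(3, 4))*10 = (((-2 - 1*(-2)) + 6*6) + (4 + 3 - 1*4))*10 = (((-2 + 2) + 36) + (4 + 3 - 4))*10 = ((0 + 36) + 3)*10 = (36 + 3)*10 = 39*10 = 390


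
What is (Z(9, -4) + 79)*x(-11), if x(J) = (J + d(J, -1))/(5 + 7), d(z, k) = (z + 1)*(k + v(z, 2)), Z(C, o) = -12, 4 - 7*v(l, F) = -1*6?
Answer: -7169/84 ≈ -85.345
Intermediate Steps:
v(l, F) = 10/7 (v(l, F) = 4/7 - (-1)*6/7 = 4/7 - ⅐*(-6) = 4/7 + 6/7 = 10/7)
d(z, k) = (1 + z)*(10/7 + k) (d(z, k) = (z + 1)*(k + 10/7) = (1 + z)*(10/7 + k))
x(J) = 1/28 + 5*J/42 (x(J) = (J + (10/7 - 1 + 10*J/7 - J))/(5 + 7) = (J + (3/7 + 3*J/7))/12 = (3/7 + 10*J/7)*(1/12) = 1/28 + 5*J/42)
(Z(9, -4) + 79)*x(-11) = (-12 + 79)*(1/28 + (5/42)*(-11)) = 67*(1/28 - 55/42) = 67*(-107/84) = -7169/84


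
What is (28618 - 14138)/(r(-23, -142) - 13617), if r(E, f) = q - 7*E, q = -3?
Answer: -14480/13459 ≈ -1.0759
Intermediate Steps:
r(E, f) = -3 - 7*E
(28618 - 14138)/(r(-23, -142) - 13617) = (28618 - 14138)/((-3 - 7*(-23)) - 13617) = 14480/((-3 + 161) - 13617) = 14480/(158 - 13617) = 14480/(-13459) = 14480*(-1/13459) = -14480/13459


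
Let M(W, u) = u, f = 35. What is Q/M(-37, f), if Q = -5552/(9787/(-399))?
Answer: 316464/48935 ≈ 6.4670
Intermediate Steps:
Q = 2215248/9787 (Q = -5552/(9787*(-1/399)) = -5552/(-9787/399) = -5552*(-399/9787) = 2215248/9787 ≈ 226.35)
Q/M(-37, f) = (2215248/9787)/35 = (2215248/9787)*(1/35) = 316464/48935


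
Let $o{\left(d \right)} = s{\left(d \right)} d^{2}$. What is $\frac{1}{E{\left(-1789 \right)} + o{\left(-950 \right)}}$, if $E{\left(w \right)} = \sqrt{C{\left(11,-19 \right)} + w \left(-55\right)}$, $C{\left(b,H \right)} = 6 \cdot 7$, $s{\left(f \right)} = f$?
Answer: $- \frac{857375000}{735091890624901563} - \frac{\sqrt{98437}}{735091890624901563} \approx -1.1664 \cdot 10^{-9}$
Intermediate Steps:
$C{\left(b,H \right)} = 42$
$E{\left(w \right)} = \sqrt{42 - 55 w}$ ($E{\left(w \right)} = \sqrt{42 + w \left(-55\right)} = \sqrt{42 - 55 w}$)
$o{\left(d \right)} = d^{3}$ ($o{\left(d \right)} = d d^{2} = d^{3}$)
$\frac{1}{E{\left(-1789 \right)} + o{\left(-950 \right)}} = \frac{1}{\sqrt{42 - -98395} + \left(-950\right)^{3}} = \frac{1}{\sqrt{42 + 98395} - 857375000} = \frac{1}{\sqrt{98437} - 857375000} = \frac{1}{-857375000 + \sqrt{98437}}$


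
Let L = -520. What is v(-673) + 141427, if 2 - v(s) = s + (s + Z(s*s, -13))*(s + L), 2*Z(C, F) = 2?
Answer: -659594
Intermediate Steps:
Z(C, F) = 1 (Z(C, F) = (½)*2 = 1)
v(s) = 2 - s - (1 + s)*(-520 + s) (v(s) = 2 - (s + (s + 1)*(s - 520)) = 2 - (s + (1 + s)*(-520 + s)) = 2 + (-s - (1 + s)*(-520 + s)) = 2 - s - (1 + s)*(-520 + s))
v(-673) + 141427 = (522 - 1*(-673)² + 518*(-673)) + 141427 = (522 - 1*452929 - 348614) + 141427 = (522 - 452929 - 348614) + 141427 = -801021 + 141427 = -659594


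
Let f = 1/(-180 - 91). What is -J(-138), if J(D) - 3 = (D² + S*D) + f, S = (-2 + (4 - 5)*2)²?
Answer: -4563368/271 ≈ -16839.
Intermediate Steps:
S = 16 (S = (-2 - 1*2)² = (-2 - 2)² = (-4)² = 16)
f = -1/271 (f = 1/(-271) = -1/271 ≈ -0.0036900)
J(D) = 812/271 + D² + 16*D (J(D) = 3 + ((D² + 16*D) - 1/271) = 3 + (-1/271 + D² + 16*D) = 812/271 + D² + 16*D)
-J(-138) = -(812/271 + (-138)² + 16*(-138)) = -(812/271 + 19044 - 2208) = -1*4563368/271 = -4563368/271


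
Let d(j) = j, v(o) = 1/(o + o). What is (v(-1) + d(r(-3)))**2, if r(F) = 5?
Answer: 81/4 ≈ 20.250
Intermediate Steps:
v(o) = 1/(2*o)
(v(-1) + d(r(-3)))**2 = ((1/2)/(-1) + 5)**2 = ((1/2)*(-1) + 5)**2 = (-1/2 + 5)**2 = (9/2)**2 = 81/4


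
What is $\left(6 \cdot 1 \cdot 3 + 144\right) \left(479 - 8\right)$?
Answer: $76302$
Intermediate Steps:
$\left(6 \cdot 1 \cdot 3 + 144\right) \left(479 - 8\right) = \left(6 \cdot 3 + 144\right) 471 = \left(18 + 144\right) 471 = 162 \cdot 471 = 76302$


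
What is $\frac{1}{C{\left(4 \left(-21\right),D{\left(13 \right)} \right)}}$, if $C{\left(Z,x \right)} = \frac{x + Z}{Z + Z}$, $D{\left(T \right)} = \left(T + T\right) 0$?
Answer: $2$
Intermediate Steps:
$D{\left(T \right)} = 0$ ($D{\left(T \right)} = 2 T 0 = 0$)
$C{\left(Z,x \right)} = \frac{Z + x}{2 Z}$
$\frac{1}{C{\left(4 \left(-21\right),D{\left(13 \right)} \right)}} = \frac{1}{\frac{1}{2} \frac{1}{4 \left(-21\right)} \left(4 \left(-21\right) + 0\right)} = \frac{1}{\frac{1}{2} \frac{1}{-84} \left(-84 + 0\right)} = \frac{1}{\frac{1}{2} \left(- \frac{1}{84}\right) \left(-84\right)} = \frac{1}{\frac{1}{2}} = 2$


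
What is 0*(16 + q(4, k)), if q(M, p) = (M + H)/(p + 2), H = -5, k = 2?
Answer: 0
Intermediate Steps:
q(M, p) = (-5 + M)/(2 + p) (q(M, p) = (M - 5)/(p + 2) = (-5 + M)/(2 + p))
0*(16 + q(4, k)) = 0*(16 + (-5 + 4)/(2 + 2)) = 0*(16 - 1/4) = 0*(16 + (¼)*(-1)) = 0*(16 - ¼) = 0*(63/4) = 0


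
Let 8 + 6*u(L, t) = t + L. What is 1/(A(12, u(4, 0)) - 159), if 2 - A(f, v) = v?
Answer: -3/469 ≈ -0.0063966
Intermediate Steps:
u(L, t) = -4/3 + L/6 + t/6 (u(L, t) = -4/3 + (t + L)/6 = -4/3 + (L + t)/6 = -4/3 + (L/6 + t/6) = -4/3 + L/6 + t/6)
A(f, v) = 2 - v
1/(A(12, u(4, 0)) - 159) = 1/((2 - (-4/3 + (1/6)*4 + (1/6)*0)) - 159) = 1/((2 - (-4/3 + 2/3 + 0)) - 159) = 1/((2 - 1*(-2/3)) - 159) = 1/((2 + 2/3) - 159) = 1/(8/3 - 159) = 1/(-469/3) = -3/469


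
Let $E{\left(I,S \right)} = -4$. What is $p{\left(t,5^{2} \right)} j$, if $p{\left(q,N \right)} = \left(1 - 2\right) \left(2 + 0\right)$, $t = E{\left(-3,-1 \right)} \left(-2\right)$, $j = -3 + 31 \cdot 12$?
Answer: $-738$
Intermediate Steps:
$j = 369$ ($j = -3 + 372 = 369$)
$t = 8$ ($t = \left(-4\right) \left(-2\right) = 8$)
$p{\left(q,N \right)} = -2$ ($p{\left(q,N \right)} = \left(-1\right) 2 = -2$)
$p{\left(t,5^{2} \right)} j = \left(-2\right) 369 = -738$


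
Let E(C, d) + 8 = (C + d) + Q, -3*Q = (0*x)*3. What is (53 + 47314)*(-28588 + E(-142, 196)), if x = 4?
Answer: -1351948914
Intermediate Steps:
Q = 0 (Q = -0*4*3/3 = -0*3 = -⅓*0 = 0)
E(C, d) = -8 + C + d (E(C, d) = -8 + ((C + d) + 0) = -8 + (C + d) = -8 + C + d)
(53 + 47314)*(-28588 + E(-142, 196)) = (53 + 47314)*(-28588 + (-8 - 142 + 196)) = 47367*(-28588 + 46) = 47367*(-28542) = -1351948914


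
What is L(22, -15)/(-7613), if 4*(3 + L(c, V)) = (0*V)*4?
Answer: 3/7613 ≈ 0.00039406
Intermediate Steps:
L(c, V) = -3 (L(c, V) = -3 + ((0*V)*4)/4 = -3 + (0*4)/4 = -3 + (¼)*0 = -3 + 0 = -3)
L(22, -15)/(-7613) = -3/(-7613) = -3*(-1/7613) = 3/7613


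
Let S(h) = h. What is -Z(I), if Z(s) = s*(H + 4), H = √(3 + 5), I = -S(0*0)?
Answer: 0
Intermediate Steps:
I = 0 (I = -0*0 = -1*0 = 0)
H = 2*√2 (H = √8 = 2*√2 ≈ 2.8284)
Z(s) = s*(4 + 2*√2) (Z(s) = s*(2*√2 + 4) = s*(4 + 2*√2))
-Z(I) = -2*0*(2 + √2) = -1*0 = 0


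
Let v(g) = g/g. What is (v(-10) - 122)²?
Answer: 14641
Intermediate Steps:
v(g) = 1
(v(-10) - 122)² = (1 - 122)² = (-121)² = 14641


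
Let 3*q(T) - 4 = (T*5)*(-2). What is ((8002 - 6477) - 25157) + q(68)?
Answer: -71572/3 ≈ -23857.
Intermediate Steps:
q(T) = 4/3 - 10*T/3 (q(T) = 4/3 + ((T*5)*(-2))/3 = 4/3 + ((5*T)*(-2))/3 = 4/3 + (-10*T)/3 = 4/3 - 10*T/3)
((8002 - 6477) - 25157) + q(68) = ((8002 - 6477) - 25157) + (4/3 - 10/3*68) = (1525 - 25157) + (4/3 - 680/3) = -23632 - 676/3 = -71572/3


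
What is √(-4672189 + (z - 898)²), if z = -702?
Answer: I*√2112189 ≈ 1453.3*I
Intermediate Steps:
√(-4672189 + (z - 898)²) = √(-4672189 + (-702 - 898)²) = √(-4672189 + (-1600)²) = √(-4672189 + 2560000) = √(-2112189) = I*√2112189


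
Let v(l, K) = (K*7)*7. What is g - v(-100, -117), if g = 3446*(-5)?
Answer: -11497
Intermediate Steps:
v(l, K) = 49*K (v(l, K) = (7*K)*7 = 49*K)
g = -17230
g - v(-100, -117) = -17230 - 49*(-117) = -17230 - 1*(-5733) = -17230 + 5733 = -11497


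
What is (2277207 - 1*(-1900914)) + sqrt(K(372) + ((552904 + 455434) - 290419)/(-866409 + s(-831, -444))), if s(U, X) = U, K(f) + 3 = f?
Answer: 4178121 + sqrt(7691783811690)/144540 ≈ 4.1781e+6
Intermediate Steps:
K(f) = -3 + f
(2277207 - 1*(-1900914)) + sqrt(K(372) + ((552904 + 455434) - 290419)/(-866409 + s(-831, -444))) = (2277207 - 1*(-1900914)) + sqrt((-3 + 372) + ((552904 + 455434) - 290419)/(-866409 - 831)) = (2277207 + 1900914) + sqrt(369 + (1008338 - 290419)/(-867240)) = 4178121 + sqrt(369 + 717919*(-1/867240)) = 4178121 + sqrt(369 - 717919/867240) = 4178121 + sqrt(319293641/867240) = 4178121 + sqrt(7691783811690)/144540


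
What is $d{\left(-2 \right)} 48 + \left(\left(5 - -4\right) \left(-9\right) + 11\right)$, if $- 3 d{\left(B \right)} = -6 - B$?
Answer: $-6$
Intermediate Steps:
$d{\left(B \right)} = 2 + \frac{B}{3}$ ($d{\left(B \right)} = - \frac{-6 - B}{3} = 2 + \frac{B}{3}$)
$d{\left(-2 \right)} 48 + \left(\left(5 - -4\right) \left(-9\right) + 11\right) = \left(2 + \frac{1}{3} \left(-2\right)\right) 48 + \left(\left(5 - -4\right) \left(-9\right) + 11\right) = \left(2 - \frac{2}{3}\right) 48 + \left(\left(5 + 4\right) \left(-9\right) + 11\right) = \frac{4}{3} \cdot 48 + \left(9 \left(-9\right) + 11\right) = 64 + \left(-81 + 11\right) = 64 - 70 = -6$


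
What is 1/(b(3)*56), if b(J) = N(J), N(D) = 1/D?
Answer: 3/56 ≈ 0.053571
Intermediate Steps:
b(J) = 1/J
1/(b(3)*56) = 1/(56/3) = 3/56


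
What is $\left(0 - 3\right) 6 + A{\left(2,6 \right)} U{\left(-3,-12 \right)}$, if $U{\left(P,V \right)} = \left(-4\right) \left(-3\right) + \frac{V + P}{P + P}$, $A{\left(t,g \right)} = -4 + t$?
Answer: $-47$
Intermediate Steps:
$U{\left(P,V \right)} = 12 + \frac{P + V}{2 P}$
$\left(0 - 3\right) 6 + A{\left(2,6 \right)} U{\left(-3,-12 \right)} = \left(0 - 3\right) 6 + \left(-4 + 2\right) \frac{-12 + 25 \left(-3\right)}{2 \left(-3\right)} = \left(-3\right) 6 - 2 \cdot \frac{1}{2} \left(- \frac{1}{3}\right) \left(-12 - 75\right) = -18 - 2 \cdot \frac{1}{2} \left(- \frac{1}{3}\right) \left(-87\right) = -18 - 29 = -47$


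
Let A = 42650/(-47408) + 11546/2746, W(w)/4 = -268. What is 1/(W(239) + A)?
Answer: -32545592/34781310657 ≈ -0.00093572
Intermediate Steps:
W(w) = -1072 (W(w) = 4*(-268) = -1072)
A = 107563967/32545592 (A = 42650*(-1/47408) + 11546*(1/2746) = -21325/23704 + 5773/1373 = 107563967/32545592 ≈ 3.3050)
1/(W(239) + A) = 1/(-1072 + 107563967/32545592) = 1/(-34781310657/32545592) = -32545592/34781310657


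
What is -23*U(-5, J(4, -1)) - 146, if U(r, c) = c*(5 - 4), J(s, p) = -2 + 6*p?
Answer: 38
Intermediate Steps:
U(r, c) = c (U(r, c) = c*1 = c)
-23*U(-5, J(4, -1)) - 146 = -23*(-2 + 6*(-1)) - 146 = -23*(-2 - 6) - 146 = -23*(-8) - 146 = 184 - 146 = 38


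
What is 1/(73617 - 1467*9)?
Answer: 1/60414 ≈ 1.6552e-5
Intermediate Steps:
1/(73617 - 1467*9) = 1/(73617 - 13203) = 1/60414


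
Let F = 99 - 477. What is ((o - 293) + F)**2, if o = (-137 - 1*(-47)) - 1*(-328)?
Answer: 187489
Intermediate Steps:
o = 238 (o = (-137 + 47) + 328 = -90 + 328 = 238)
F = -378
((o - 293) + F)**2 = ((238 - 293) - 378)**2 = (-55 - 378)**2 = (-433)**2 = 187489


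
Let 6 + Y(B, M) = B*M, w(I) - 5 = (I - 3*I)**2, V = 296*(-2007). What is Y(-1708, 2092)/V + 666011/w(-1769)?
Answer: 7520380206925/1239377660388 ≈ 6.0679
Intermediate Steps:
V = -594072
w(I) = 5 + 4*I**2 (w(I) = 5 + (I - 3*I)**2 = 5 + (-2*I)**2 = 5 + 4*I**2)
Y(B, M) = -6 + B*M
Y(-1708, 2092)/V + 666011/w(-1769) = (-6 - 1708*2092)/(-594072) + 666011/(5 + 4*(-1769)**2) = (-6 - 3573136)*(-1/594072) + 666011/(5 + 4*3129361) = -3573142*(-1/594072) + 666011/(5 + 12517444) = 1786571/297036 + 666011/12517449 = 7520380206925/1239377660388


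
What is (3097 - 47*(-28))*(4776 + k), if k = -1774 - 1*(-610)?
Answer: 15939756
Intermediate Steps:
k = -1164 (k = -1774 + 610 = -1164)
(3097 - 47*(-28))*(4776 + k) = (3097 - 47*(-28))*(4776 - 1164) = (3097 + 1316)*3612 = 4413*3612 = 15939756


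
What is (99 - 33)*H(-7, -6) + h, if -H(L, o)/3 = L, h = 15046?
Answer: 16432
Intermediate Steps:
H(L, o) = -3*L
(99 - 33)*H(-7, -6) + h = (99 - 33)*(-3*(-7)) + 15046 = 66*21 + 15046 = 1386 + 15046 = 16432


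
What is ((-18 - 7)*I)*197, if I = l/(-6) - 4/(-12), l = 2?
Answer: 0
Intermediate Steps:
I = 0 (I = 2/(-6) - 4/(-12) = 2*(-1/6) - 4*(-1/12) = -1/3 + 1/3 = 0)
((-18 - 7)*I)*197 = ((-18 - 7)*0)*197 = -25*0*197 = 0*197 = 0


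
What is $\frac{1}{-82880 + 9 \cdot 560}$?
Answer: $- \frac{1}{77840} \approx -1.2847 \cdot 10^{-5}$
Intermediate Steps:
$\frac{1}{-82880 + 9 \cdot 560} = \frac{1}{-82880 + 5040} = \frac{1}{-77840} = - \frac{1}{77840}$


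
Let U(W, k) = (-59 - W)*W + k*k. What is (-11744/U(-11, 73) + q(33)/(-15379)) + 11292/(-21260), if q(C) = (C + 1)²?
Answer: -1250214734289/478747577945 ≈ -2.6114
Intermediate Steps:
q(C) = (1 + C)²
U(W, k) = k² + W*(-59 - W) (U(W, k) = W*(-59 - W) + k² = k² + W*(-59 - W))
(-11744/U(-11, 73) + q(33)/(-15379)) + 11292/(-21260) = (-11744/(73² - 1*(-11)² - 59*(-11)) + (1 + 33)²/(-15379)) + 11292/(-21260) = (-11744/(5329 - 1*121 + 649) + 34²*(-1/15379)) + 11292*(-1/21260) = (-11744/(5329 - 121 + 649) + 1156*(-1/15379)) - 2823/5315 = (-11744/5857 - 1156/15379) - 2823/5315 = -187381668/90074803 - 2823/5315 = -1250214734289/478747577945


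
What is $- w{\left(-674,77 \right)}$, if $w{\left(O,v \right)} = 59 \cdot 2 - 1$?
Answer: $-117$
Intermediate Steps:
$w{\left(O,v \right)} = 117$ ($w{\left(O,v \right)} = 118 - 1 = 117$)
$- w{\left(-674,77 \right)} = \left(-1\right) 117 = -117$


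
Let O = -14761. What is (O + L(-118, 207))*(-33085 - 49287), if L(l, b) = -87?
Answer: 1223059456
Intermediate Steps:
(O + L(-118, 207))*(-33085 - 49287) = (-14761 - 87)*(-33085 - 49287) = -14848*(-82372) = 1223059456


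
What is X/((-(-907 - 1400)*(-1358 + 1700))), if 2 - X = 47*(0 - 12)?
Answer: 283/394497 ≈ 0.00071737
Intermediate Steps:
X = 566 (X = 2 - 47*(0 - 12) = 2 - 47*(-12) = 2 - 1*(-564) = 2 + 564 = 566)
X/((-(-907 - 1400)*(-1358 + 1700))) = 566/((-(-907 - 1400)*(-1358 + 1700))) = 566/((-(-2307)*342)) = 566/((-1*(-788994))) = 566/788994 = 566*(1/788994) = 283/394497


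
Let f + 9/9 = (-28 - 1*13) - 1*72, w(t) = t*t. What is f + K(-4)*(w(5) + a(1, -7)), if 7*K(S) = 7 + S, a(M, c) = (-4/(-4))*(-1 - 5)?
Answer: -741/7 ≈ -105.86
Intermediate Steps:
a(M, c) = -6 (a(M, c) = -4*(-¼)*(-6) = 1*(-6) = -6)
K(S) = 1 + S/7 (K(S) = (7 + S)/7 = 1 + S/7)
w(t) = t²
f = -114 (f = -1 + ((-28 - 1*13) - 1*72) = -1 + ((-28 - 13) - 72) = -1 + (-41 - 72) = -1 - 113 = -114)
f + K(-4)*(w(5) + a(1, -7)) = -114 + (1 + (⅐)*(-4))*(5² - 6) = -114 + (1 - 4/7)*(25 - 6) = -114 + (3/7)*19 = -114 + 57/7 = -741/7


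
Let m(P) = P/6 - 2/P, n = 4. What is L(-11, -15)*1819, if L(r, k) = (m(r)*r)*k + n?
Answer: -976803/2 ≈ -4.8840e+5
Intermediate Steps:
m(P) = -2/P + P/6 (m(P) = P*(1/6) - 2/P = P/6 - 2/P = -2/P + P/6)
L(r, k) = 4 + k*r*(-2/r + r/6) (L(r, k) = ((-2/r + r/6)*r)*k + 4 = (r*(-2/r + r/6))*k + 4 = k*r*(-2/r + r/6) + 4 = 4 + k*r*(-2/r + r/6))
L(-11, -15)*1819 = (4 + (1/6)*(-15)*(-12 + (-11)**2))*1819 = (4 + (1/6)*(-15)*(-12 + 121))*1819 = (4 + (1/6)*(-15)*109)*1819 = (4 - 545/2)*1819 = -537/2*1819 = -976803/2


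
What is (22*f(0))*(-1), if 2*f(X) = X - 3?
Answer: 33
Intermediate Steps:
f(X) = -3/2 + X/2 (f(X) = (X - 3)/2 = (-3 + X)/2 = -3/2 + X/2)
(22*f(0))*(-1) = (22*(-3/2 + (1/2)*0))*(-1) = (22*(-3/2 + 0))*(-1) = (22*(-3/2))*(-1) = -33*(-1) = 33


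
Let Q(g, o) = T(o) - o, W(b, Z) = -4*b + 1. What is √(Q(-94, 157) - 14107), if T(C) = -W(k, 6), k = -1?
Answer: I*√14269 ≈ 119.45*I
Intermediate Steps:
W(b, Z) = 1 - 4*b
T(C) = -5 (T(C) = -(1 - 4*(-1)) = -(1 + 4) = -1*5 = -5)
Q(g, o) = -5 - o
√(Q(-94, 157) - 14107) = √((-5 - 1*157) - 14107) = √((-5 - 157) - 14107) = √(-162 - 14107) = √(-14269) = I*√14269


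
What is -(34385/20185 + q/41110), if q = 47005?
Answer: -94494531/33192214 ≈ -2.8469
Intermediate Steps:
-(34385/20185 + q/41110) = -(34385/20185 + 47005/41110) = -(34385*(1/20185) + 47005*(1/41110)) = -(6877/4037 + 9401/8222) = -1*94494531/33192214 = -94494531/33192214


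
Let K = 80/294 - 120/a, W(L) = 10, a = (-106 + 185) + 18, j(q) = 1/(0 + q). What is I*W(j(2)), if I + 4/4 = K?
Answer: -280190/14259 ≈ -19.650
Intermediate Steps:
j(q) = 1/q
a = 97 (a = 79 + 18 = 97)
K = -13760/14259 (K = 80/294 - 120/97 = 80*(1/294) - 120*1/97 = 40/147 - 120/97 = -13760/14259 ≈ -0.96500)
I = -28019/14259 (I = -1 - 13760/14259 = -28019/14259 ≈ -1.9650)
I*W(j(2)) = -28019/14259*10 = -280190/14259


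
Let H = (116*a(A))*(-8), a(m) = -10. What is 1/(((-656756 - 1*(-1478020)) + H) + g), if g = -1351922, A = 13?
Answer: -1/521378 ≈ -1.9180e-6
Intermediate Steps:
H = 9280 (H = (116*(-10))*(-8) = -1160*(-8) = 9280)
1/(((-656756 - 1*(-1478020)) + H) + g) = 1/(((-656756 - 1*(-1478020)) + 9280) - 1351922) = 1/(((-656756 + 1478020) + 9280) - 1351922) = 1/((821264 + 9280) - 1351922) = 1/(830544 - 1351922) = 1/(-521378) = -1/521378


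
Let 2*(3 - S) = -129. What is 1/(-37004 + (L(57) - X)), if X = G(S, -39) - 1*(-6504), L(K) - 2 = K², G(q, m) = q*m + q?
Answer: -1/37692 ≈ -2.6531e-5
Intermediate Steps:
S = 135/2 (S = 3 - ½*(-129) = 3 + 129/2 = 135/2 ≈ 67.500)
G(q, m) = q + m*q (G(q, m) = m*q + q = q + m*q)
L(K) = 2 + K²
X = 3939 (X = 135*(1 - 39)/2 - 1*(-6504) = (135/2)*(-38) + 6504 = -2565 + 6504 = 3939)
1/(-37004 + (L(57) - X)) = 1/(-37004 + ((2 + 57²) - 1*3939)) = 1/(-37004 + ((2 + 3249) - 3939)) = 1/(-37004 + (3251 - 3939)) = 1/(-37004 - 688) = 1/(-37692) = -1/37692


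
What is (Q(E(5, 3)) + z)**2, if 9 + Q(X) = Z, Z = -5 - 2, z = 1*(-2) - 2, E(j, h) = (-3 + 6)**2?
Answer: 400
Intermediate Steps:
E(j, h) = 9 (E(j, h) = 3**2 = 9)
z = -4 (z = -2 - 2 = -4)
Z = -7
Q(X) = -16 (Q(X) = -9 - 7 = -16)
(Q(E(5, 3)) + z)**2 = (-16 - 4)**2 = (-20)**2 = 400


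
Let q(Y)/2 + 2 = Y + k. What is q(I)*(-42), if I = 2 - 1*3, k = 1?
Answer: 168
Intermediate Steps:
I = -1 (I = 2 - 3 = -1)
q(Y) = -2 + 2*Y (q(Y) = -4 + 2*(Y + 1) = -4 + 2*(1 + Y) = -4 + (2 + 2*Y) = -2 + 2*Y)
q(I)*(-42) = (-2 + 2*(-1))*(-42) = (-2 - 2)*(-42) = -4*(-42) = 168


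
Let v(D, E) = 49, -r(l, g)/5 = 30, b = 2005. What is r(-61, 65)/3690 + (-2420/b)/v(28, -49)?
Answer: -157777/2416827 ≈ -0.065283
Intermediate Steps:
r(l, g) = -150 (r(l, g) = -5*30 = -150)
r(-61, 65)/3690 + (-2420/b)/v(28, -49) = -150/3690 - 2420/2005/49 = -150*1/3690 - 2420*1/2005*(1/49) = -5/123 - 484/401*1/49 = -5/123 - 484/19649 = -157777/2416827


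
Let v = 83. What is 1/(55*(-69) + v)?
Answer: -1/3712 ≈ -0.00026940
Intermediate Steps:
1/(55*(-69) + v) = 1/(55*(-69) + 83) = 1/(-3795 + 83) = 1/(-3712) = -1/3712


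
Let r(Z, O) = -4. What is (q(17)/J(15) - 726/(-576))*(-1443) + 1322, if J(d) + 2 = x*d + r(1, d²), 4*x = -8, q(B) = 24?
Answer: 14887/32 ≈ 465.22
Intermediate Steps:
x = -2 (x = (¼)*(-8) = -2)
J(d) = -6 - 2*d (J(d) = -2 + (-2*d - 4) = -2 + (-4 - 2*d) = -6 - 2*d)
(q(17)/J(15) - 726/(-576))*(-1443) + 1322 = (24/(-6 - 2*15) - 726/(-576))*(-1443) + 1322 = (24/(-6 - 30) - 726*(-1/576))*(-1443) + 1322 = (24/(-36) + 121/96)*(-1443) + 1322 = (24*(-1/36) + 121/96)*(-1443) + 1322 = (-⅔ + 121/96)*(-1443) + 1322 = (19/32)*(-1443) + 1322 = -27417/32 + 1322 = 14887/32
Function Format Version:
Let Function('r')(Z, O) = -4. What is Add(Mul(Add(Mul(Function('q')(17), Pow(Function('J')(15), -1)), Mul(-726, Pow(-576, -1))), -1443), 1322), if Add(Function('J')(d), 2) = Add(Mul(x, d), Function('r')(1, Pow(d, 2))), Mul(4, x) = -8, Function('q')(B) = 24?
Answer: Rational(14887, 32) ≈ 465.22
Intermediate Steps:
x = -2 (x = Mul(Rational(1, 4), -8) = -2)
Function('J')(d) = Add(-6, Mul(-2, d)) (Function('J')(d) = Add(-2, Add(Mul(-2, d), -4)) = Add(-2, Add(-4, Mul(-2, d))) = Add(-6, Mul(-2, d)))
Add(Mul(Add(Mul(Function('q')(17), Pow(Function('J')(15), -1)), Mul(-726, Pow(-576, -1))), -1443), 1322) = Add(Mul(Add(Mul(24, Pow(Add(-6, Mul(-2, 15)), -1)), Mul(-726, Pow(-576, -1))), -1443), 1322) = Add(Mul(Add(Mul(24, Pow(Add(-6, -30), -1)), Mul(-726, Rational(-1, 576))), -1443), 1322) = Add(Mul(Add(Mul(24, Pow(-36, -1)), Rational(121, 96)), -1443), 1322) = Add(Mul(Add(Mul(24, Rational(-1, 36)), Rational(121, 96)), -1443), 1322) = Add(Mul(Add(Rational(-2, 3), Rational(121, 96)), -1443), 1322) = Add(Mul(Rational(19, 32), -1443), 1322) = Add(Rational(-27417, 32), 1322) = Rational(14887, 32)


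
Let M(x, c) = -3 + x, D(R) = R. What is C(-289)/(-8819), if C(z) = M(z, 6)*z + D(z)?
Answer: -84099/8819 ≈ -9.5361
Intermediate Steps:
C(z) = z + z*(-3 + z) (C(z) = (-3 + z)*z + z = z*(-3 + z) + z = z + z*(-3 + z))
C(-289)/(-8819) = -289*(-2 - 289)/(-8819) = -289*(-291)*(-1/8819) = 84099*(-1/8819) = -84099/8819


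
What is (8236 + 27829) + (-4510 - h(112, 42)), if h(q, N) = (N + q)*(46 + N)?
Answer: 18003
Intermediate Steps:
h(q, N) = (46 + N)*(N + q)
(8236 + 27829) + (-4510 - h(112, 42)) = (8236 + 27829) + (-4510 - (42² + 46*42 + 46*112 + 42*112)) = 36065 + (-4510 - (1764 + 1932 + 5152 + 4704)) = 36065 + (-4510 - 1*13552) = 36065 + (-4510 - 13552) = 36065 - 18062 = 18003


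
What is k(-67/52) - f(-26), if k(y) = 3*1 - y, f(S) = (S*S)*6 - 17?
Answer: -209805/52 ≈ -4034.7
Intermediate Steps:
f(S) = -17 + 6*S² (f(S) = S²*6 - 17 = 6*S² - 17 = -17 + 6*S²)
k(y) = 3 - y
k(-67/52) - f(-26) = (3 - (-67)/52) - (-17 + 6*(-26)²) = (3 - (-67)/52) - (-17 + 6*676) = (3 - 1*(-67/52)) - (-17 + 4056) = (3 + 67/52) - 1*4039 = 223/52 - 4039 = -209805/52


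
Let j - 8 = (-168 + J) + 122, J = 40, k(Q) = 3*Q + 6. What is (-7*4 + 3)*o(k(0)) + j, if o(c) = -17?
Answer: 427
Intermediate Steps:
k(Q) = 6 + 3*Q
j = 2 (j = 8 + ((-168 + 40) + 122) = 8 + (-128 + 122) = 8 - 6 = 2)
(-7*4 + 3)*o(k(0)) + j = (-7*4 + 3)*(-17) + 2 = (-28 + 3)*(-17) + 2 = -25*(-17) + 2 = 425 + 2 = 427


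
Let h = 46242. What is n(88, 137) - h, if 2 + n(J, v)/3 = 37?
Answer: -46137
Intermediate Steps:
n(J, v) = 105 (n(J, v) = -6 + 3*37 = -6 + 111 = 105)
n(88, 137) - h = 105 - 1*46242 = 105 - 46242 = -46137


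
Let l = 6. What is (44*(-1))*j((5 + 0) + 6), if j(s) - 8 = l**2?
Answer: -1936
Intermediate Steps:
j(s) = 44 (j(s) = 8 + 6**2 = 8 + 36 = 44)
(44*(-1))*j((5 + 0) + 6) = (44*(-1))*44 = -44*44 = -1936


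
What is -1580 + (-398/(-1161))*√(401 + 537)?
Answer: -1580 + 398*√938/1161 ≈ -1569.5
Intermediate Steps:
-1580 + (-398/(-1161))*√(401 + 537) = -1580 + (-398*(-1/1161))*√938 = -1580 + 398*√938/1161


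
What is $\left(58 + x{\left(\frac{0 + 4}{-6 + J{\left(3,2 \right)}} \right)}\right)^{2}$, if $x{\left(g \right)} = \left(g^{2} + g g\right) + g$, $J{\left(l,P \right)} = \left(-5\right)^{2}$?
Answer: $\frac{442934116}{130321} \approx 3398.8$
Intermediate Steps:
$J{\left(l,P \right)} = 25$
$x{\left(g \right)} = g + 2 g^{2}$ ($x{\left(g \right)} = \left(g^{2} + g^{2}\right) + g = 2 g^{2} + g = g + 2 g^{2}$)
$\left(58 + x{\left(\frac{0 + 4}{-6 + J{\left(3,2 \right)}} \right)}\right)^{2} = \left(58 + \frac{0 + 4}{-6 + 25} \left(1 + 2 \frac{0 + 4}{-6 + 25}\right)\right)^{2} = \left(58 + \frac{4}{19} \left(1 + 2 \cdot \frac{4}{19}\right)\right)^{2} = \left(58 + 4 \cdot \frac{1}{19} \left(1 + 2 \cdot 4 \cdot \frac{1}{19}\right)\right)^{2} = \left(58 + \frac{4 \left(1 + 2 \cdot \frac{4}{19}\right)}{19}\right)^{2} = \left(58 + \frac{4 \left(1 + \frac{8}{19}\right)}{19}\right)^{2} = \left(58 + \frac{4}{19} \cdot \frac{27}{19}\right)^{2} = \left(58 + \frac{108}{361}\right)^{2} = \left(\frac{21046}{361}\right)^{2} = \frac{442934116}{130321}$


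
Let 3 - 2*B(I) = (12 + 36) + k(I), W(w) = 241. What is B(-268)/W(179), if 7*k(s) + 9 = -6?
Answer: -150/1687 ≈ -0.088915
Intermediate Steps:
k(s) = -15/7 (k(s) = -9/7 + (⅐)*(-6) = -9/7 - 6/7 = -15/7)
B(I) = -150/7 (B(I) = 3/2 - ((12 + 36) - 15/7)/2 = 3/2 - (48 - 15/7)/2 = 3/2 - ½*321/7 = 3/2 - 321/14 = -150/7)
B(-268)/W(179) = -150/7/241 = -150/7*1/241 = -150/1687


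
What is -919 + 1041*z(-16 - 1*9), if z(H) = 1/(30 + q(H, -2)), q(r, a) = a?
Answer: -24691/28 ≈ -881.82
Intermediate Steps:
z(H) = 1/28 (z(H) = 1/(30 - 2) = 1/28)
-919 + 1041*z(-16 - 1*9) = -919 + 1041*(1/28) = -919 + 1041/28 = -24691/28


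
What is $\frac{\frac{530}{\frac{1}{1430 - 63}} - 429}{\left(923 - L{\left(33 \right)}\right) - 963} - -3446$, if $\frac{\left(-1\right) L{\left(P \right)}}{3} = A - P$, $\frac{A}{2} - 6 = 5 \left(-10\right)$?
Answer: $\frac{664657}{403} \approx 1649.3$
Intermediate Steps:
$A = -88$ ($A = 12 + 2 \cdot 5 \left(-10\right) = 12 + 2 \left(-50\right) = 12 - 100 = -88$)
$L{\left(P \right)} = 264 + 3 P$ ($L{\left(P \right)} = - 3 \left(-88 - P\right) = 264 + 3 P$)
$\frac{\frac{530}{\frac{1}{1430 - 63}} - 429}{\left(923 - L{\left(33 \right)}\right) - 963} - -3446 = \frac{\frac{530}{\frac{1}{1430 - 63}} - 429}{\left(923 - \left(264 + 3 \cdot 33\right)\right) - 963} - -3446 = \frac{\frac{530}{\frac{1}{1367}} - 429}{\left(923 - \left(264 + 99\right)\right) - 963} + 3446 = \frac{530 \frac{1}{\frac{1}{1367}} - 429}{\left(923 - 363\right) - 963} + 3446 = \frac{530 \cdot 1367 - 429}{\left(923 - 363\right) - 963} + 3446 = \frac{724510 - 429}{560 - 963} + 3446 = \frac{724081}{-403} + 3446 = 724081 \left(- \frac{1}{403}\right) + 3446 = - \frac{724081}{403} + 3446 = \frac{664657}{403}$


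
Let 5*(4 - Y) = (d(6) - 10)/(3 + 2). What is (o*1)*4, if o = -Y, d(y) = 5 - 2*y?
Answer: -468/25 ≈ -18.720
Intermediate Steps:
Y = 117/25 (Y = 4 - ((5 - 2*6) - 10)/(5*(3 + 2)) = 4 - ((5 - 12) - 10)/(5*5) = 4 - (-7 - 10)/(5*5) = 4 - (-17)/(5*5) = 4 - ⅕*(-17/5) = 4 + 17/25 = 117/25 ≈ 4.6800)
o = -117/25 (o = -1*117/25 = -117/25 ≈ -4.6800)
(o*1)*4 = -117/25*1*4 = -117/25*4 = -468/25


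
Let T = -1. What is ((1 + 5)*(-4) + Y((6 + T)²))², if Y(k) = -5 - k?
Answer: 2916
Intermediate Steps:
((1 + 5)*(-4) + Y((6 + T)²))² = ((1 + 5)*(-4) + (-5 - (6 - 1)²))² = (6*(-4) + (-5 - 1*5²))² = (-24 + (-5 - 1*25))² = (-24 + (-5 - 25))² = (-24 - 30)² = (-54)² = 2916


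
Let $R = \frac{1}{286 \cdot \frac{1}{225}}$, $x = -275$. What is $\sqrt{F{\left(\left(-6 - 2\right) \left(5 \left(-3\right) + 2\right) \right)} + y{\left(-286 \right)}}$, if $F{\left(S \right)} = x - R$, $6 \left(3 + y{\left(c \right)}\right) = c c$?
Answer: $\frac{\sqrt{9830645682}}{858} \approx 115.56$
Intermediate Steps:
$R = \frac{225}{286}$ ($R = \frac{1}{286 \cdot \frac{1}{225}} = \frac{1}{\frac{286}{225}} = \frac{225}{286} \approx 0.78671$)
$y{\left(c \right)} = -3 + \frac{c^{2}}{6}$ ($y{\left(c \right)} = -3 + \frac{c c}{6} = -3 + \frac{c^{2}}{6}$)
$F{\left(S \right)} = - \frac{78875}{286}$ ($F{\left(S \right)} = -275 - \frac{225}{286} = - \frac{78875}{286}$)
$\sqrt{F{\left(\left(-6 - 2\right) \left(5 \left(-3\right) + 2\right) \right)} + y{\left(-286 \right)}} = \sqrt{- \frac{78875}{286} - \left(3 - \frac{\left(-286\right)^{2}}{6}\right)} = \sqrt{- \frac{78875}{286} + \left(-3 + \frac{1}{6} \cdot 81796\right)} = \sqrt{- \frac{78875}{286} + \left(-3 + \frac{40898}{3}\right)} = \sqrt{- \frac{78875}{286} + \frac{40889}{3}} = \sqrt{\frac{11457629}{858}} = \frac{\sqrt{9830645682}}{858}$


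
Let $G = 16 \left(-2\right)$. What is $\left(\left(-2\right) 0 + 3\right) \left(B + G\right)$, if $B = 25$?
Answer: $-21$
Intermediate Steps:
$G = -32$
$\left(\left(-2\right) 0 + 3\right) \left(B + G\right) = \left(\left(-2\right) 0 + 3\right) \left(25 - 32\right) = \left(0 + 3\right) \left(-7\right) = 3 \left(-7\right) = -21$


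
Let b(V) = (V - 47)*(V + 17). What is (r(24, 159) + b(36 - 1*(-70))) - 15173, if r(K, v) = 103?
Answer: -7813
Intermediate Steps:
b(V) = (-47 + V)*(17 + V)
(r(24, 159) + b(36 - 1*(-70))) - 15173 = (103 + (-799 + (36 - 1*(-70))**2 - 30*(36 - 1*(-70)))) - 15173 = (103 + (-799 + (36 + 70)**2 - 30*(36 + 70))) - 15173 = (103 + (-799 + 106**2 - 30*106)) - 15173 = (103 + (-799 + 11236 - 3180)) - 15173 = (103 + 7257) - 15173 = 7360 - 15173 = -7813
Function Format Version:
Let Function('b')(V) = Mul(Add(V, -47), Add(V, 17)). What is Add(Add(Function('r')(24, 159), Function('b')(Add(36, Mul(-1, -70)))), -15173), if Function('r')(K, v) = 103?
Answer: -7813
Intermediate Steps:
Function('b')(V) = Mul(Add(-47, V), Add(17, V))
Add(Add(Function('r')(24, 159), Function('b')(Add(36, Mul(-1, -70)))), -15173) = Add(Add(103, Add(-799, Pow(Add(36, Mul(-1, -70)), 2), Mul(-30, Add(36, Mul(-1, -70))))), -15173) = Add(Add(103, Add(-799, Pow(Add(36, 70), 2), Mul(-30, Add(36, 70)))), -15173) = Add(Add(103, Add(-799, Pow(106, 2), Mul(-30, 106))), -15173) = Add(Add(103, Add(-799, 11236, -3180)), -15173) = Add(Add(103, 7257), -15173) = Add(7360, -15173) = -7813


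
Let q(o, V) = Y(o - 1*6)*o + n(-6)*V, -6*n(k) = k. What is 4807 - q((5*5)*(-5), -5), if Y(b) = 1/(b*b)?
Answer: 82578857/17161 ≈ 4812.0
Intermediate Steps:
Y(b) = b**(-2)
n(k) = -k/6
q(o, V) = V + o/(-6 + o)**2 (q(o, V) = o/(o - 1*6)**2 + (-1/6*(-6))*V = o/(o - 6)**2 + 1*V = o/(-6 + o)**2 + V = V + o/(-6 + o)**2)
4807 - q((5*5)*(-5), -5) = 4807 - (-5 + ((5*5)*(-5))/(-6 + (5*5)*(-5))**2) = 4807 - (-5 + (25*(-5))/(-6 + 25*(-5))**2) = 4807 - (-5 - 125/(-6 - 125)**2) = 4807 - (-5 - 125/(-131)**2) = 4807 - (-5 - 125*1/17161) = 4807 - (-5 - 125/17161) = 4807 - 1*(-85930/17161) = 4807 + 85930/17161 = 82578857/17161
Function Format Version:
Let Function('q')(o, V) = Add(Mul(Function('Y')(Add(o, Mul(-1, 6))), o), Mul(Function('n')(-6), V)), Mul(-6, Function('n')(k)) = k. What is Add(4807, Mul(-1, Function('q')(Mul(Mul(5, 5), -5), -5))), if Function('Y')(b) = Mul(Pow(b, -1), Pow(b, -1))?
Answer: Rational(82578857, 17161) ≈ 4812.0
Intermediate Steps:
Function('Y')(b) = Pow(b, -2)
Function('n')(k) = Mul(Rational(-1, 6), k)
Function('q')(o, V) = Add(V, Mul(o, Pow(Add(-6, o), -2))) (Function('q')(o, V) = Add(Mul(Pow(Add(o, Mul(-1, 6)), -2), o), Mul(Mul(Rational(-1, 6), -6), V)) = Add(Mul(Pow(Add(o, -6), -2), o), Mul(1, V)) = Add(Mul(Pow(Add(-6, o), -2), o), V) = Add(Mul(o, Pow(Add(-6, o), -2)), V) = Add(V, Mul(o, Pow(Add(-6, o), -2))))
Add(4807, Mul(-1, Function('q')(Mul(Mul(5, 5), -5), -5))) = Add(4807, Mul(-1, Add(-5, Mul(Mul(Mul(5, 5), -5), Pow(Add(-6, Mul(Mul(5, 5), -5)), -2))))) = Add(4807, Mul(-1, Add(-5, Mul(Mul(25, -5), Pow(Add(-6, Mul(25, -5)), -2))))) = Add(4807, Mul(-1, Add(-5, Mul(-125, Pow(Add(-6, -125), -2))))) = Add(4807, Mul(-1, Add(-5, Mul(-125, Pow(-131, -2))))) = Add(4807, Mul(-1, Add(-5, Mul(-125, Rational(1, 17161))))) = Add(4807, Mul(-1, Add(-5, Rational(-125, 17161)))) = Add(4807, Mul(-1, Rational(-85930, 17161))) = Add(4807, Rational(85930, 17161)) = Rational(82578857, 17161)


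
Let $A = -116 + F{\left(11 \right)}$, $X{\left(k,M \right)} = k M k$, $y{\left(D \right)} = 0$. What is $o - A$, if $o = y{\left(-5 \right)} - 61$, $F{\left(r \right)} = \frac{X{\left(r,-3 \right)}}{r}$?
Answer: $88$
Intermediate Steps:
$X{\left(k,M \right)} = M k^{2}$ ($X{\left(k,M \right)} = M k k = M k^{2}$)
$F{\left(r \right)} = - 3 r$ ($F{\left(r \right)} = \frac{\left(-3\right) r^{2}}{r} = - 3 r$)
$o = -61$ ($o = 0 - 61 = -61$)
$A = -149$ ($A = -116 - 33 = -149$)
$o - A = -61 - -149 = -61 + 149 = 88$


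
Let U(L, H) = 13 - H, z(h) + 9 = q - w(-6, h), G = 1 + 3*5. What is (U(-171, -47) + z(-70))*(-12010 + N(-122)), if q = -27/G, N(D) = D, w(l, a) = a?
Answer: -5789997/4 ≈ -1.4475e+6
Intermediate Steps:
G = 16 (G = 1 + 15 = 16)
q = -27/16 ≈ -1.6875
z(h) = -171/16 - h (z(h) = -9 + (-27/16 - h) = -171/16 - h)
(U(-171, -47) + z(-70))*(-12010 + N(-122)) = ((13 - 1*(-47)) + (-171/16 - 1*(-70)))*(-12010 - 122) = ((13 + 47) + (-171/16 + 70))*(-12132) = (60 + 949/16)*(-12132) = (1909/16)*(-12132) = -5789997/4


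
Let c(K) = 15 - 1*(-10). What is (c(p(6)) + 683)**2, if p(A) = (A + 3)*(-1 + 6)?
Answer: 501264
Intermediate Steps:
p(A) = 15 + 5*A (p(A) = (3 + A)*5 = 15 + 5*A)
c(K) = 25 (c(K) = 15 + 10 = 25)
(c(p(6)) + 683)**2 = (25 + 683)**2 = 708**2 = 501264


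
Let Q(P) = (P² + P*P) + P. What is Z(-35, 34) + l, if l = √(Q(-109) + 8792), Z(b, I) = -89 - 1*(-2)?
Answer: -87 + 3*√3605 ≈ 93.125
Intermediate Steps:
Q(P) = P + 2*P² (Q(P) = (P² + P²) + P = 2*P² + P = P + 2*P²)
Z(b, I) = -87 (Z(b, I) = -89 + 2 = -87)
l = 3*√3605 (l = √(-109*(1 + 2*(-109)) + 8792) = √(-109*(1 - 218) + 8792) = √(-109*(-217) + 8792) = √(23653 + 8792) = √32445 = 3*√3605 ≈ 180.13)
Z(-35, 34) + l = -87 + 3*√3605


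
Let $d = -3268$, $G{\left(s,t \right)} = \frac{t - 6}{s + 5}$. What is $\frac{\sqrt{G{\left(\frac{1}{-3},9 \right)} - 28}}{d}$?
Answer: $- \frac{i \sqrt{5362}}{45752} \approx - 0.0016005 i$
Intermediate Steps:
$G{\left(s,t \right)} = \frac{-6 + t}{5 + s}$
$\frac{\sqrt{G{\left(\frac{1}{-3},9 \right)} - 28}}{d} = \frac{\sqrt{\frac{-6 + 9}{5 + \frac{1}{-3}} - 28}}{-3268} = \sqrt{\frac{1}{5 - \frac{1}{3}} \cdot 3 - 28} \left(- \frac{1}{3268}\right) = \sqrt{\frac{1}{\frac{14}{3}} \cdot 3 - 28} \left(- \frac{1}{3268}\right) = \sqrt{\frac{3}{14} \cdot 3 - 28} \left(- \frac{1}{3268}\right) = \sqrt{\frac{9}{14} - 28} \left(- \frac{1}{3268}\right) = \sqrt{- \frac{383}{14}} \left(- \frac{1}{3268}\right) = \frac{i \sqrt{5362}}{14} \left(- \frac{1}{3268}\right) = - \frac{i \sqrt{5362}}{45752}$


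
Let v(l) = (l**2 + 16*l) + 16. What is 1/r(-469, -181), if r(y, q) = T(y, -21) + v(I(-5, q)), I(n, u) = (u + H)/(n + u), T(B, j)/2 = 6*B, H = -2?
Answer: -3844/21508295 ≈ -0.00017872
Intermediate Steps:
T(B, j) = 12*B (T(B, j) = 2*(6*B) = 12*B)
I(n, u) = (-2 + u)/(n + u) (I(n, u) = (u - 2)/(n + u) = (-2 + u)/(n + u))
v(l) = 16 + l**2 + 16*l
r(y, q) = 16 + 12*y + (-2 + q)**2/(-5 + q)**2 + 16*(-2 + q)/(-5 + q) (r(y, q) = 12*y + (16 + ((-2 + q)/(-5 + q))**2 + 16*((-2 + q)/(-5 + q))) = 12*y + (16 + (-2 + q)**2/(-5 + q)**2 + 16*(-2 + q)/(-5 + q)) = 16 + 12*y + (-2 + q)**2/(-5 + q)**2 + 16*(-2 + q)/(-5 + q))
1/r(-469, -181) = 1/(((-2 - 181)**2 + (-5 - 181)**2*(16 + 12*(-469)) + 16*(-5 - 181)*(-2 - 181))/(-5 - 181)**2) = 1/(((-183)**2 + (-186)**2*(16 - 5628) + 16*(-186)*(-183))/(-186)**2) = 1/((33489 + 34596*(-5612) + 544608)/34596) = 1/((33489 - 194152752 + 544608)/34596) = 1/((1/34596)*(-193574655)) = 1/(-21508295/3844) = -3844/21508295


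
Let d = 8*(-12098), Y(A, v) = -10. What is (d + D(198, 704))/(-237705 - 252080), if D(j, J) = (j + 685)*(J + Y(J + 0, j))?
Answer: -516018/489785 ≈ -1.0536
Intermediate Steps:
D(j, J) = (-10 + J)*(685 + j) (D(j, J) = (j + 685)*(J - 10) = (685 + j)*(-10 + J) = (-10 + J)*(685 + j))
d = -96784
(d + D(198, 704))/(-237705 - 252080) = (-96784 + (-6850 - 10*198 + 685*704 + 704*198))/(-237705 - 252080) = (-96784 + (-6850 - 1980 + 482240 + 139392))/(-489785) = (-96784 + 612802)*(-1/489785) = 516018*(-1/489785) = -516018/489785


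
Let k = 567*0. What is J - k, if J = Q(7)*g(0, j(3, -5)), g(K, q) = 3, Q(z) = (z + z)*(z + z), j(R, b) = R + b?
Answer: 588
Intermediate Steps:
Q(z) = 4*z² (Q(z) = (2*z)*(2*z) = 4*z²)
k = 0
J = 588 (J = (4*7²)*3 = (4*49)*3 = 196*3 = 588)
J - k = 588 - 1*0 = 588 + 0 = 588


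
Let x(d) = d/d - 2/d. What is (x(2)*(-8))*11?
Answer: 0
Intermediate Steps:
x(d) = 1 - 2/d
(x(2)*(-8))*11 = (((-2 + 2)/2)*(-8))*11 = (((1/2)*0)*(-8))*11 = (0*(-8))*11 = 0*11 = 0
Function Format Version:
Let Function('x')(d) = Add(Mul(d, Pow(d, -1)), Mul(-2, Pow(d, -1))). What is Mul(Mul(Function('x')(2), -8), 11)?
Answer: 0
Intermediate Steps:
Function('x')(d) = Add(1, Mul(-2, Pow(d, -1)))
Mul(Mul(Function('x')(2), -8), 11) = Mul(Mul(Mul(Pow(2, -1), Add(-2, 2)), -8), 11) = Mul(Mul(Mul(Rational(1, 2), 0), -8), 11) = Mul(Mul(0, -8), 11) = Mul(0, 11) = 0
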